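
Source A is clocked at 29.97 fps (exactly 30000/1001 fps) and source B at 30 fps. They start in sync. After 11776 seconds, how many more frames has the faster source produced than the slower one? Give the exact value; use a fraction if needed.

353280/1001 frames

A emits 30000/1001 × 11776 = 353280000/1001 frames; B emits 30 × 11776 = 353280.
Difference = 353280/1001 frames (≈ 352.9271); B is ahead of A.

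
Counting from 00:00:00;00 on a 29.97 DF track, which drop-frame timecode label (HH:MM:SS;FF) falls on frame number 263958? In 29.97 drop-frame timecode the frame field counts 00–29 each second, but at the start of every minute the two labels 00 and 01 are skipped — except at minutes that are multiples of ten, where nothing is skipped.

Each 10-minute DF block holds 10 × 60 × 30 − 9 × 2 = 17982 frames. 263958 ÷ 17982 → 14 full blocks, remainder 12210.
Within the partial block the first minute is 1800 frames and each further minute 1798, so 6 further minute boundaries passed. Total skipped labels = 18 × 14 + 2 × 6 = 264.
Non-drop label index = 263958 + 264 = 264222; at 30 labels/s that is 02:26:47:12, i.e. DF 02:26:47;12.

02:26:47;12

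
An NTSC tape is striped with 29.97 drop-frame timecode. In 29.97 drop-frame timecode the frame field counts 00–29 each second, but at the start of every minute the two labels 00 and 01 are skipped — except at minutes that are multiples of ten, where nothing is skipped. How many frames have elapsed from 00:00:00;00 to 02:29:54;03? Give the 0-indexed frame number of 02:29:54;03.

Complete 10-minute blocks: 14, each 17982 frames → 251748.
Remaining 9 whole minutes in the current block: 1800 + 8 × 1798 = 16184 frames.
Within the current minute: 54 × 30 + 3 − 2 = 1621 (labels ;00/;01 skipped at this minute). Total = 251748 + 16184 + 1621 = 269553.

269553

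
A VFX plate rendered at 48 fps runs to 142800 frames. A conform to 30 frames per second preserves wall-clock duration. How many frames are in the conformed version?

89250 frames

Target frames = source frames × (target rate / source rate) = 142800 × (30)/(48) = 142800 × 5/8 = 89250.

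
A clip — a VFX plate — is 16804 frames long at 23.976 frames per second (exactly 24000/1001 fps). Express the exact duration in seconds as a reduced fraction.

Running time = 16804 ÷ (24000/1001) = 16804 × 1001/24000 = 4205201/6000 s.

4205201/6000 seconds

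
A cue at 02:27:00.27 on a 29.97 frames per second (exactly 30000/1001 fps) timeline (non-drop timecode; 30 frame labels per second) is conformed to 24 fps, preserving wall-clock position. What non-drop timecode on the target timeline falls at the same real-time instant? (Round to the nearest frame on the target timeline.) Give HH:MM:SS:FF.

Source frame index: (2×3600 + 27×60 + 0) × 30 + 27 = 264627.
Real time: 264627 / (30000/1001) = 88297209/10000 s.
Target frame: (88297209/10000) × (24) = 264891627/1250 ≈ 211913.302 → 211913.
At 24 labels/s: frame 211913 → 02:27:09:17.

02:27:09:17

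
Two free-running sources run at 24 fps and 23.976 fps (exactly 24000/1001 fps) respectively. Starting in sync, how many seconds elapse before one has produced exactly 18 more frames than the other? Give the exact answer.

750.75 seconds

The gap grows by |24000/1001 − 24| = 24/1001 frames per second.
Time for a 18-frame gap: 18 ÷ (24/1001) = 750.75 s.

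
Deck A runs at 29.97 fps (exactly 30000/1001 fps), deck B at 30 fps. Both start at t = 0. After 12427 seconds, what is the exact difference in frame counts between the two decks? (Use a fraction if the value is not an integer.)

A emits 30000/1001 × 12427 = 372810000/1001 frames; B emits 30 × 12427 = 372810.
Difference = 372810/1001 frames (≈ 372.4376); B is ahead of A.

372810/1001 frames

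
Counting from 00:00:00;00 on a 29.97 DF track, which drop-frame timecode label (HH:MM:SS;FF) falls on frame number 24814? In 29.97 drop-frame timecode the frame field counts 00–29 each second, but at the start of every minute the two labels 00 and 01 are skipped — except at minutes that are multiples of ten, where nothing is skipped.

Ten DF minutes hold 17982 frames, so frame 24814 lies in block 1 (frames 17982–35963) with 6832 frames into that block.
The block's first minute is 1800 frames and the rest 1798 each; 6832 frames reaches minute 3, so 1 × 18 + 3 × 2 = 24 labels have been skipped so far.
Adding those back, label number 24814 + 24 = 24838 at 30 labels/s is 827 s + 28 f = 0 h 13 min 47 s frame 28, i.e. 00:13:47;28.

00:13:47;28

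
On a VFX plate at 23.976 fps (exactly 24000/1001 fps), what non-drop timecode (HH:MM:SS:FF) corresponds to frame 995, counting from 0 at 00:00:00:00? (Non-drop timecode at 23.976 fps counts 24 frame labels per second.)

995 ÷ 24 = 41 full seconds, remainder 11 frames.
41 s = 0 h 0 min 41 s.
Timecode: 00:00:41:11.

00:00:41:11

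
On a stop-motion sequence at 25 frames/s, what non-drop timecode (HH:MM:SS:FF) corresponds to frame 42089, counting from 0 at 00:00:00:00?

00:28:03:14

42089 ÷ 25 = 1683 full seconds, remainder 14 frames.
1683 s = 0 h 28 min 3 s.
Timecode: 00:28:03:14.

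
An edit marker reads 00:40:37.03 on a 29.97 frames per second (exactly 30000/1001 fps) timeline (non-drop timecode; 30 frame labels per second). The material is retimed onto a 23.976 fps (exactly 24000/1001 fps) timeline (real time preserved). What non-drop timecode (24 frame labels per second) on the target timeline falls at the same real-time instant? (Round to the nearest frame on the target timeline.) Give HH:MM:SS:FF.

00:40:37:02

Source frame index: (0×3600 + 40×60 + 37) × 30 + 3 = 73113.
Real time: 73113 / (30000/1001) = 24395371/10000 s.
Target frame: (24395371/10000) × (24000/1001) = 292452/5 ≈ 58490.400 → 58490.
At 24 labels/s: frame 58490 → 00:40:37:02.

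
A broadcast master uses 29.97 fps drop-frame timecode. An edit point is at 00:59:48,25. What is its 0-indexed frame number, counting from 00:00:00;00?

As if non-drop at 30 labels/s: (0 × 3600 + 59 × 60 + 48) × 30 + 25 = 107665.
Minute boundaries passed: 59; those not divisible by 10: 59 − 5 = 54; dropped labels = 2 × 54 = 108.
Actual frame index = 107665 − 108 = 107557.

107557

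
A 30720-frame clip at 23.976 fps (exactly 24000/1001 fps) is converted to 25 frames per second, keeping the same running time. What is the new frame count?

32032 frames

Target frames = source frames × (target rate / source rate) = 30720 × (25)/(24000/1001) = 30720 × 1001/960 = 32032.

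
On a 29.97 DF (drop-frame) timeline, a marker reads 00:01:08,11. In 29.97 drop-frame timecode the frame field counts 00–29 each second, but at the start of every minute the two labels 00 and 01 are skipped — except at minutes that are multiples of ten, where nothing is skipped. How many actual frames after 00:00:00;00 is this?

Complete 10-minute blocks: 0, each 17982 frames → 0.
Remaining 1 whole minute in the current block: 1800 + 0 × 1798 = 1800 frames.
Within the current minute: 8 × 30 + 11 − 2 = 249 (labels ;00/;01 skipped at this minute). Total = 0 + 1800 + 249 = 2049.

2049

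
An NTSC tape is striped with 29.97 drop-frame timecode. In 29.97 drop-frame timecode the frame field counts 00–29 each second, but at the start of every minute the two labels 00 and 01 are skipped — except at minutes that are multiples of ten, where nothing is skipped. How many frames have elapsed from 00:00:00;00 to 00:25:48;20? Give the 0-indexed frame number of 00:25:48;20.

Complete 10-minute blocks: 2, each 17982 frames → 35964.
Remaining 5 whole minutes in the current block: 1800 + 4 × 1798 = 8992 frames.
Within the current minute: 48 × 30 + 20 − 2 = 1458 (labels ;00/;01 skipped at this minute). Total = 35964 + 8992 + 1458 = 46414.

46414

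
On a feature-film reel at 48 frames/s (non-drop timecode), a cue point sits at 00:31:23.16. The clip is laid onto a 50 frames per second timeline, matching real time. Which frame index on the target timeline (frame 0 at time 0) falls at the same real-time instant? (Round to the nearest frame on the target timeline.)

frame 94167

Source frame index: (0×3600 + 31×60 + 23) × 48 + 16 = 90400.
Real time: 90400 / (48) = 5650/3 s.
Target frame: (5650/3) × (50) = 282500/3 ≈ 94166.667 → 94167.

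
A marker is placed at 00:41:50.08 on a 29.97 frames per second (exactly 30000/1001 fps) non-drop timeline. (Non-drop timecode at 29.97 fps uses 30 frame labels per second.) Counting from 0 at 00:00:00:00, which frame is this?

75308

Total seconds to the label: (0 × 3600 + 41 × 60 + 50) = 2510.
Frame index = 2510 × 30 + 8 = 75308.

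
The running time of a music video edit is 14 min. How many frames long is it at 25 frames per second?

14 min = 840 s.
Frames = 840 × 25 = 21000.

21000 frames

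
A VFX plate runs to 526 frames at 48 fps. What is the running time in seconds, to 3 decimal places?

10.958 seconds

Running time = 526 × 1/48 = 263/24 s ≈ 10.958 s.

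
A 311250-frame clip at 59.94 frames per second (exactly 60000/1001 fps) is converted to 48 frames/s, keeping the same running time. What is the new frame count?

249249 frames

Target frames = source frames × (target rate / source rate) = 311250 × (48)/(60000/1001) = 311250 × 1001/1250 = 249249.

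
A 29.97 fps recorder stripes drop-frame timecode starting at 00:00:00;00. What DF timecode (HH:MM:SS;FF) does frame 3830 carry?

00:02:07;24

Ten DF minutes hold 17982 frames, so frame 3830 lies in block 0 (frames 0–17981) with 3830 frames into that block.
The block's first minute is 1800 frames and the rest 1798 each; 3830 frames reaches minute 2, so 0 × 18 + 2 × 2 = 4 labels have been skipped so far.
Adding those back, label number 3830 + 4 = 3834 at 30 labels/s is 127 s + 24 f = 0 h 2 min 7 s frame 24, i.e. 00:02:07;24.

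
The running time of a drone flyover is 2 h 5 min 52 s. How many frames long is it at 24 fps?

2 h 5 min 52 s = 7552 s.
Frames = 7552 × 24 = 181248.

181248 frames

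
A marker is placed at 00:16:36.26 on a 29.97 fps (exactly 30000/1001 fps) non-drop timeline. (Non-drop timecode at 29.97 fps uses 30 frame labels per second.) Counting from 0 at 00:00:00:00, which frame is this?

frame 29906

Total seconds to the label: (0 × 3600 + 16 × 60 + 36) = 996.
Frame index = 996 × 30 + 26 = 29906.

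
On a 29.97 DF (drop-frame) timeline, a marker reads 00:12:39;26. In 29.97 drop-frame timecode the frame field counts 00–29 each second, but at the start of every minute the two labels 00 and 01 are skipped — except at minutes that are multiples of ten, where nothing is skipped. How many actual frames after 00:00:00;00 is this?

As if non-drop at 30 labels/s: (0 × 3600 + 12 × 60 + 39) × 30 + 26 = 22796.
Minute boundaries passed: 12; those not divisible by 10: 12 − 1 = 11; dropped labels = 2 × 11 = 22.
Actual frame index = 22796 − 22 = 22774.

22774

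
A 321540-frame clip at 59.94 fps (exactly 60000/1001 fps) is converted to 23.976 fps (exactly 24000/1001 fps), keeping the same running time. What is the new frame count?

128616 frames

Target frames = source frames × (target rate / source rate) = 321540 × (24000/1001)/(60000/1001) = 321540 × 2/5 = 128616.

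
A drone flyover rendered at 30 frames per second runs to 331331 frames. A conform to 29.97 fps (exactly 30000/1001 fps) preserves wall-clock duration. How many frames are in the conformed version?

Target frames = source frames × (target rate / source rate) = 331331 × (30000/1001)/(30) = 331331 × 1000/1001 = 331000.

331000 frames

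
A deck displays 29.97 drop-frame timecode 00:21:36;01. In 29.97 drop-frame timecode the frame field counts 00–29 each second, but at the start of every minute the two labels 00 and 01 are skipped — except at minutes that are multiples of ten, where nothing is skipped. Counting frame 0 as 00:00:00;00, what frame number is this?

38843

As if non-drop at 30 labels/s: (0 × 3600 + 21 × 60 + 36) × 30 + 1 = 38881.
Minute boundaries passed: 21; those not divisible by 10: 21 − 2 = 19; dropped labels = 2 × 19 = 38.
Actual frame index = 38881 − 38 = 38843.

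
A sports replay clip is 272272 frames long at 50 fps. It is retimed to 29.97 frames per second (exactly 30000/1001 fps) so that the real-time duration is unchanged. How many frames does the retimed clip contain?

Target frames = source frames × (target rate / source rate) = 272272 × (30000/1001)/(50) = 272272 × 600/1001 = 163200.

163200 frames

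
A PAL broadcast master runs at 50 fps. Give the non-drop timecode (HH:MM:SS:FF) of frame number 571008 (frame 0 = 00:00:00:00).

571008 ÷ 50 = 11420 full seconds, remainder 8 frames.
11420 s = 3 h 10 min 20 s.
Timecode: 03:10:20:08.

03:10:20:08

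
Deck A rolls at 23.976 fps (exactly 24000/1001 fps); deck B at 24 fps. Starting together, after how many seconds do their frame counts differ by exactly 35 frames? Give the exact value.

35035/24 seconds

The gap grows by |24 − 24000/1001| = 24/1001 frames per second.
Time for a 35-frame gap: 35 ÷ (24/1001) = 35035/24 s.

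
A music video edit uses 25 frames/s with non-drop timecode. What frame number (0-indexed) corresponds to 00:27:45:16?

41641

Total seconds to the label: (0 × 3600 + 27 × 60 + 45) = 1665.
Frame index = 1665 × 25 + 16 = 41641.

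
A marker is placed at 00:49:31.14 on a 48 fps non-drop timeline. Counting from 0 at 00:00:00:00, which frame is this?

frame 142622

Total seconds to the label: (0 × 3600 + 49 × 60 + 31) = 2971.
Frame index = 2971 × 48 + 14 = 142622.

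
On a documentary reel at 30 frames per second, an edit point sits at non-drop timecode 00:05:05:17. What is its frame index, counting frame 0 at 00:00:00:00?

9167

Total seconds to the label: (0 × 3600 + 5 × 60 + 5) = 305.
Frame index = 305 × 30 + 17 = 9167.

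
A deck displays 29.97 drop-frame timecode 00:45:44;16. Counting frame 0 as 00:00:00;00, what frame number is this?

Complete 10-minute blocks: 4, each 17982 frames → 71928.
Remaining 5 whole minutes in the current block: 1800 + 4 × 1798 = 8992 frames.
Within the current minute: 44 × 30 + 16 − 2 = 1334 (labels ;00/;01 skipped at this minute). Total = 71928 + 8992 + 1334 = 82254.

82254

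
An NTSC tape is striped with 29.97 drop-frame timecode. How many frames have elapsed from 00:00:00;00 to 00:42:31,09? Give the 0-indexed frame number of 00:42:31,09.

Complete 10-minute blocks: 4, each 17982 frames → 71928.
Remaining 2 whole minutes in the current block: 1800 + 1 × 1798 = 3598 frames.
Within the current minute: 31 × 30 + 9 − 2 = 937 (labels ;00/;01 skipped at this minute). Total = 71928 + 3598 + 937 = 76463.

76463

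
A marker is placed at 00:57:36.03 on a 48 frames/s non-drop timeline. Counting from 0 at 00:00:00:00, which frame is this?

Total seconds to the label: (0 × 3600 + 57 × 60 + 36) = 3456.
Frame index = 3456 × 48 + 3 = 165891.

165891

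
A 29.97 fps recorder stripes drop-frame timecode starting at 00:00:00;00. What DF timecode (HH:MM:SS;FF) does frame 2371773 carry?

21:58:58;07

Ten DF minutes hold 17982 frames, so frame 2371773 lies in block 131 (frames 2355642–2373623) with 16131 frames into that block.
The block's first minute is 1800 frames and the rest 1798 each; 16131 frames reaches minute 8, so 131 × 18 + 8 × 2 = 2374 labels have been skipped so far.
Adding those back, label number 2371773 + 2374 = 2374147 at 30 labels/s is 79138 s + 7 f = 21 h 58 min 58 s frame 7, i.e. 21:58:58;07.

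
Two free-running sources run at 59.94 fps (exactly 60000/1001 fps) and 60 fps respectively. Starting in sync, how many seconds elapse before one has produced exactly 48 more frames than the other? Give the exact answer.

800.8 seconds

The gap grows by |60 − 60000/1001| = 60/1001 frames per second.
Time for a 48-frame gap: 48 ÷ (60/1001) = 800.8 s.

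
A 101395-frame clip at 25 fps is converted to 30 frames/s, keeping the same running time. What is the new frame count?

Target frames = source frames × (target rate / source rate) = 101395 × (30)/(25) = 101395 × 6/5 = 121674.

121674 frames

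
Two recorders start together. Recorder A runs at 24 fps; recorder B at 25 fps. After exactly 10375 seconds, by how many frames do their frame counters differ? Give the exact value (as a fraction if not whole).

A emits 24 × 10375 = 249000 frames; B emits 25 × 10375 = 259375.
Difference = 10375 frames; B is ahead of A.

10375 frames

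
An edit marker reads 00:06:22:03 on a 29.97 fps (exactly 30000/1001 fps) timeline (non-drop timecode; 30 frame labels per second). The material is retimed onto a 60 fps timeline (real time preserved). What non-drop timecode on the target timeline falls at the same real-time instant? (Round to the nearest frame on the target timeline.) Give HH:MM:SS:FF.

Source frame index: (0×3600 + 6×60 + 22) × 30 + 3 = 11463.
Real time: 11463 / (30000/1001) = 3824821/10000 s.
Target frame: (3824821/10000) × (60) = 11474463/500 ≈ 22948.926 → 22949.
At 60 labels/s: frame 22949 → 00:06:22:29.

00:06:22:29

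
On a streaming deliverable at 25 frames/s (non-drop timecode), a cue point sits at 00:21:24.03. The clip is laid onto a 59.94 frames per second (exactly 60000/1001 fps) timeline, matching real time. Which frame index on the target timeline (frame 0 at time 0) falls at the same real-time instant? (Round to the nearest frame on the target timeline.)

Source frame index: (0×3600 + 21×60 + 24) × 25 + 3 = 32103.
Real time: 32103 / (25) = 32103/25 s.
Target frame: (32103/25) × (60000/1001) = 77047200/1001 ≈ 76970.230 → 76970.

frame 76970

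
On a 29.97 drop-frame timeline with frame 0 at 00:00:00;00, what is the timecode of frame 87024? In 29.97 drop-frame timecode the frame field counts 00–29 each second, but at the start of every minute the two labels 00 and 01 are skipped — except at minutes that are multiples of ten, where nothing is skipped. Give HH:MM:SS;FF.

Each 10-minute DF block holds 10 × 60 × 30 − 9 × 2 = 17982 frames. 87024 ÷ 17982 → 4 full blocks, remainder 15096.
Within the partial block the first minute is 1800 frames and each further minute 1798, so 8 further minute boundaries passed. Total skipped labels = 18 × 4 + 2 × 8 = 88.
Non-drop label index = 87024 + 88 = 87112; at 30 labels/s that is 00:48:23:22, i.e. DF 00:48:23;22.

00:48:23;22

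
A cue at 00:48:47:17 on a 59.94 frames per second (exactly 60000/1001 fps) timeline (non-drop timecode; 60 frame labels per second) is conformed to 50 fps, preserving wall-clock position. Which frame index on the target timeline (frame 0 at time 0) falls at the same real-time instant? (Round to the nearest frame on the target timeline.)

Source frame index: (0×3600 + 48×60 + 47) × 60 + 17 = 175637.
Real time: 175637 / (60000/1001) = 175812637/60000 s.
Target frame: (175812637/60000) × (50) = 175812637/1200 ≈ 146510.531 → 146511.

frame 146511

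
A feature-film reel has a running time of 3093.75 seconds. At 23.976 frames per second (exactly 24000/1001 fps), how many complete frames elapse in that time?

74175 frames

Frames = 3093.75 × 24000/1001 = 6750000/91 ≈ 74175.8242.
Complete frames: 74175.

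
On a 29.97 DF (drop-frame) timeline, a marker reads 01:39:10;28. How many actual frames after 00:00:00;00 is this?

Complete 10-minute blocks: 9, each 17982 frames → 161838.
Remaining 9 whole minutes in the current block: 1800 + 8 × 1798 = 16184 frames.
Within the current minute: 10 × 30 + 28 − 2 = 326 (labels ;00/;01 skipped at this minute). Total = 161838 + 16184 + 326 = 178348.

178348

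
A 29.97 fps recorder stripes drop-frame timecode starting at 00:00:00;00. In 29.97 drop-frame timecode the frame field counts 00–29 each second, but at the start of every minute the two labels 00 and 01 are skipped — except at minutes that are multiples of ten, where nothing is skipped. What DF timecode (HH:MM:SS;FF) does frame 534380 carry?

04:57:10;16

Ten DF minutes hold 17982 frames, so frame 534380 lies in block 29 (frames 521478–539459) with 12902 frames into that block.
The block's first minute is 1800 frames and the rest 1798 each; 12902 frames reaches minute 7, so 29 × 18 + 7 × 2 = 536 labels have been skipped so far.
Adding those back, label number 534380 + 536 = 534916 at 30 labels/s is 17830 s + 16 f = 4 h 57 min 10 s frame 16, i.e. 04:57:10;16.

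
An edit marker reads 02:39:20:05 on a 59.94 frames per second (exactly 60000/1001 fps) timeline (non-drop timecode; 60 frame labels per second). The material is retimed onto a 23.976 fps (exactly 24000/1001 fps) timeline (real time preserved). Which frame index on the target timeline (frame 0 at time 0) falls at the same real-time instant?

Source frame index: (2×3600 + 39×60 + 20) × 60 + 5 = 573605.
Real time: 573605 / (60000/1001) = 114835721/12000 s.
Target frame: (114835721/12000) × (24000/1001) = 229442.

frame 229442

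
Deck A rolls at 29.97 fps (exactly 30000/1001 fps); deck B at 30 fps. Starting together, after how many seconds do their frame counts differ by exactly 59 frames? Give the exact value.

59059/30 seconds

The gap grows by |30 − 30000/1001| = 30/1001 frames per second.
Time for a 59-frame gap: 59 ÷ (30/1001) = 59059/30 s.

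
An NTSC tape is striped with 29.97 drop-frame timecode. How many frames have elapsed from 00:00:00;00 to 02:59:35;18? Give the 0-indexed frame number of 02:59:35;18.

322944

As if non-drop at 30 labels/s: (2 × 3600 + 59 × 60 + 35) × 30 + 18 = 323268.
Minute boundaries passed: 179; those not divisible by 10: 179 − 17 = 162; dropped labels = 2 × 162 = 324.
Actual frame index = 323268 − 324 = 322944.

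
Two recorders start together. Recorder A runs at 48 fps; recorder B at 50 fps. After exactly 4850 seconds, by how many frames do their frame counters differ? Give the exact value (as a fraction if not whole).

9700 frames

A emits 48 × 4850 = 232800 frames; B emits 50 × 4850 = 242500.
Difference = 9700 frames; B is ahead of A.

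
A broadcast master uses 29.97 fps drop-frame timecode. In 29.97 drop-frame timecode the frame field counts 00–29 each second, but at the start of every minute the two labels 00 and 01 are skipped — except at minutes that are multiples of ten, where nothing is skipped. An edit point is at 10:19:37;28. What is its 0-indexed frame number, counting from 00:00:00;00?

As if non-drop at 30 labels/s: (10 × 3600 + 19 × 60 + 37) × 30 + 28 = 1115338.
Minute boundaries passed: 619; those not divisible by 10: 619 − 61 = 558; dropped labels = 2 × 558 = 1116.
Actual frame index = 1115338 − 1116 = 1114222.

1114222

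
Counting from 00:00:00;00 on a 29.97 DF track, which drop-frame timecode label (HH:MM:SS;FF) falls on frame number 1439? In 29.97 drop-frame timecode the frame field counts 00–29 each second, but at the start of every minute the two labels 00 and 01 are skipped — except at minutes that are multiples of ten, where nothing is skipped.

00:00:47;29

Ten DF minutes hold 17982 frames, so frame 1439 lies in block 0 (frames 0–17981) with 1439 frames into that block.
The block's first minute is 1800 frames and the rest 1798 each; 1439 frames reaches minute 0, so 0 × 18 + 0 × 2 = 0 labels have been skipped so far.
Adding those back, label number 1439 + 0 = 1439 at 30 labels/s is 47 s + 29 f = 0 h 0 min 47 s frame 29, i.e. 00:00:47;29.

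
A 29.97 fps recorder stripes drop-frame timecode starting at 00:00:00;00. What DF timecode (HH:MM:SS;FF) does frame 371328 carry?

Ten DF minutes hold 17982 frames, so frame 371328 lies in block 20 (frames 359640–377621) with 11688 frames into that block.
The block's first minute is 1800 frames and the rest 1798 each; 11688 frames reaches minute 6, so 20 × 18 + 6 × 2 = 372 labels have been skipped so far.
Adding those back, label number 371328 + 372 = 371700 at 30 labels/s is 12390 s + 0 f = 3 h 26 min 30 s frame 0, i.e. 03:26:30;00.

03:26:30;00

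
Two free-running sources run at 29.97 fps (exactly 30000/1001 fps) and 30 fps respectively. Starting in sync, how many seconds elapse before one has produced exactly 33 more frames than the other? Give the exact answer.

The gap grows by |30 − 30000/1001| = 30/1001 frames per second.
Time for a 33-frame gap: 33 ÷ (30/1001) = 1101.1 s.

1101.1 seconds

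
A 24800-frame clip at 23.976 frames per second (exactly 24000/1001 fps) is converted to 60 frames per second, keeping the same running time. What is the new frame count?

62062 frames

Target frames = source frames × (target rate / source rate) = 24800 × (60)/(24000/1001) = 24800 × 1001/400 = 62062.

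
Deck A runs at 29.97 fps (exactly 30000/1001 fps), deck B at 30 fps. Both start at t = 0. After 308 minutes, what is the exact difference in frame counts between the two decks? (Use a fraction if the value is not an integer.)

308 min = 18480 s.
A emits 30000/1001 × 18480 = 7200000/13 frames; B emits 30 × 18480 = 554400.
Difference = 7200/13 frames (≈ 553.8462); B is ahead of A.

7200/13 frames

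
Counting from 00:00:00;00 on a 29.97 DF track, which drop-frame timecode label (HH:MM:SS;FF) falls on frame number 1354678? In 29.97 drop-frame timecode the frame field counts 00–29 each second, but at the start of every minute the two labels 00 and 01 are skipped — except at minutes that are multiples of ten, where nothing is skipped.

Ten DF minutes hold 17982 frames, so frame 1354678 lies in block 75 (frames 1348650–1366631) with 6028 frames into that block.
The block's first minute is 1800 frames and the rest 1798 each; 6028 frames reaches minute 3, so 75 × 18 + 3 × 2 = 1356 labels have been skipped so far.
Adding those back, label number 1354678 + 1356 = 1356034 at 30 labels/s is 45201 s + 4 f = 12 h 33 min 21 s frame 4, i.e. 12:33:21;04.

12:33:21;04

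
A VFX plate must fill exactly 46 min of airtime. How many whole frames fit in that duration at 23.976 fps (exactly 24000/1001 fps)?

66173 frames

46 min = 2760 s.
Frames = 2760 × 24000/1001 = 66240000/1001 ≈ 66173.8262.
Complete frames: 66173.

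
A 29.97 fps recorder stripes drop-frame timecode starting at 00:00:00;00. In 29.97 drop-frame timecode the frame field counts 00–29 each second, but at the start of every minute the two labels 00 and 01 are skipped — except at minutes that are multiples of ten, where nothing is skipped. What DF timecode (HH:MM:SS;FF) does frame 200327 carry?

Each 10-minute DF block holds 10 × 60 × 30 − 9 × 2 = 17982 frames. 200327 ÷ 17982 → 11 full blocks, remainder 2525.
Within the partial block the first minute is 1800 frames and each further minute 1798, so 1 further minute boundary passed. Total skipped labels = 18 × 11 + 2 × 1 = 200.
Non-drop label index = 200327 + 200 = 200527; at 30 labels/s that is 01:51:24:07, i.e. DF 01:51:24;07.

01:51:24;07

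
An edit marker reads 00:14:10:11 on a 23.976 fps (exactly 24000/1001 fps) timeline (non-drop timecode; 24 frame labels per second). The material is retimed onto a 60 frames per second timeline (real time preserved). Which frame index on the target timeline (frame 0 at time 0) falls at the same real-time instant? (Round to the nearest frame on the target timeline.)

Source frame index: (0×3600 + 14×60 + 10) × 24 + 11 = 20411.
Real time: 20411 / (24000/1001) = 20431411/24000 s.
Target frame: (20431411/24000) × (60) = 20431411/400 ≈ 51078.527 → 51079.

frame 51079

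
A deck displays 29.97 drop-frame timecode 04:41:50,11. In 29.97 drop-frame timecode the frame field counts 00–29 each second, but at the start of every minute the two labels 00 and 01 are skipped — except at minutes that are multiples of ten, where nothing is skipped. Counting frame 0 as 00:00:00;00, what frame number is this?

Complete 10-minute blocks: 28, each 17982 frames → 503496.
Remaining 1 whole minute in the current block: 1800 + 0 × 1798 = 1800 frames.
Within the current minute: 50 × 30 + 11 − 2 = 1509 (labels ;00/;01 skipped at this minute). Total = 503496 + 1800 + 1509 = 506805.

506805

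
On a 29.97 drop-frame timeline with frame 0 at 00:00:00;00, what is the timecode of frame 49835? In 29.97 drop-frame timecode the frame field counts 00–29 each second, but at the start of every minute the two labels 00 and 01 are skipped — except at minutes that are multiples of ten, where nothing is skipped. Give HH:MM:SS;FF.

Each 10-minute DF block holds 10 × 60 × 30 − 9 × 2 = 17982 frames. 49835 ÷ 17982 → 2 full blocks, remainder 13871.
Within the partial block the first minute is 1800 frames and each further minute 1798, so 7 further minute boundaries passed. Total skipped labels = 18 × 2 + 2 × 7 = 50.
Non-drop label index = 49835 + 50 = 49885; at 30 labels/s that is 00:27:42:25, i.e. DF 00:27:42;25.

00:27:42;25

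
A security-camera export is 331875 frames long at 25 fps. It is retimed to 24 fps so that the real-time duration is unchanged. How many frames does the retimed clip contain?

318600 frames

Target frames = source frames × (target rate / source rate) = 331875 × (24)/(25) = 331875 × 24/25 = 318600.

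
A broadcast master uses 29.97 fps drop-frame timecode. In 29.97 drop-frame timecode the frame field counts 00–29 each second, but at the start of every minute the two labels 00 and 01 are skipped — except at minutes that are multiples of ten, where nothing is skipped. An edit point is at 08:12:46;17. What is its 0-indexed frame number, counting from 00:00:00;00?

Complete 10-minute blocks: 49, each 17982 frames → 881118.
Remaining 2 whole minutes in the current block: 1800 + 1 × 1798 = 3598 frames.
Within the current minute: 46 × 30 + 17 − 2 = 1395 (labels ;00/;01 skipped at this minute). Total = 881118 + 3598 + 1395 = 886111.

886111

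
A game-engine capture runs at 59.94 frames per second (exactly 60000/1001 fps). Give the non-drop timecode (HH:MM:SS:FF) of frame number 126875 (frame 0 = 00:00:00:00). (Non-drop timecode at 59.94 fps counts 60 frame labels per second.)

00:35:14:35

126875 ÷ 60 = 2114 full seconds, remainder 35 frames.
2114 s = 0 h 35 min 14 s.
Timecode: 00:35:14:35.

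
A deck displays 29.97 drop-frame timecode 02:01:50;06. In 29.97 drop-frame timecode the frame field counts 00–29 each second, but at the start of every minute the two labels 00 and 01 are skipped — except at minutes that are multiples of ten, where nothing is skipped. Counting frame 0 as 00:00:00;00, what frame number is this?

219088

As if non-drop at 30 labels/s: (2 × 3600 + 1 × 60 + 50) × 30 + 6 = 219306.
Minute boundaries passed: 121; those not divisible by 10: 121 − 12 = 109; dropped labels = 2 × 109 = 218.
Actual frame index = 219306 − 218 = 219088.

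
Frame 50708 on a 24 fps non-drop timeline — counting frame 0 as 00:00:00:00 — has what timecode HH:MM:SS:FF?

00:35:12:20

50708 ÷ 24 = 2112 full seconds, remainder 20 frames.
2112 s = 0 h 35 min 12 s.
Timecode: 00:35:12:20.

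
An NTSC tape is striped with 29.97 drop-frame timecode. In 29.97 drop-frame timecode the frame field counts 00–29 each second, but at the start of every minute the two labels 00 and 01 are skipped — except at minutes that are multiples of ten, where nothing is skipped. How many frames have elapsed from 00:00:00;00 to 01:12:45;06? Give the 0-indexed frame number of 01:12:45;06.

Complete 10-minute blocks: 7, each 17982 frames → 125874.
Remaining 2 whole minutes in the current block: 1800 + 1 × 1798 = 3598 frames.
Within the current minute: 45 × 30 + 6 − 2 = 1354 (labels ;00/;01 skipped at this minute). Total = 125874 + 3598 + 1354 = 130826.

130826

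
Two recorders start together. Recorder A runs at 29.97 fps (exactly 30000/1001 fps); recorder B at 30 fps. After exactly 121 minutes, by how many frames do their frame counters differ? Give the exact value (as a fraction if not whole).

121 min = 7260 s.
A emits 30000/1001 × 7260 = 19800000/91 frames; B emits 30 × 7260 = 217800.
Difference = 19800/91 frames (≈ 217.5824); B is ahead of A.

19800/91 frames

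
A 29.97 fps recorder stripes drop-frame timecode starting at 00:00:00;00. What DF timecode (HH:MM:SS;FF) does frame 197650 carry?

Ten DF minutes hold 17982 frames, so frame 197650 lies in block 10 (frames 179820–197801) with 17830 frames into that block.
The block's first minute is 1800 frames and the rest 1798 each; 17830 frames reaches minute 9, so 10 × 18 + 9 × 2 = 198 labels have been skipped so far.
Adding those back, label number 197650 + 198 = 197848 at 30 labels/s is 6594 s + 28 f = 1 h 49 min 54 s frame 28, i.e. 01:49:54;28.

01:49:54;28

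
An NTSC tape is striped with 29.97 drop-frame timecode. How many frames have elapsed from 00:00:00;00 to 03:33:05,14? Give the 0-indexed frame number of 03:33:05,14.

Complete 10-minute blocks: 21, each 17982 frames → 377622.
Remaining 3 whole minutes in the current block: 1800 + 2 × 1798 = 5396 frames.
Within the current minute: 5 × 30 + 14 − 2 = 162 (labels ;00/;01 skipped at this minute). Total = 377622 + 5396 + 162 = 383180.

383180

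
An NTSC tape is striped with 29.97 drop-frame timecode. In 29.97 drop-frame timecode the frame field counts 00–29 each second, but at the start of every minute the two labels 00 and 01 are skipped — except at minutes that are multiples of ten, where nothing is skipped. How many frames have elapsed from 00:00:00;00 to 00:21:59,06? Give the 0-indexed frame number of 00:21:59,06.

39538

Complete 10-minute blocks: 2, each 17982 frames → 35964.
Remaining 1 whole minute in the current block: 1800 + 0 × 1798 = 1800 frames.
Within the current minute: 59 × 30 + 6 − 2 = 1774 (labels ;00/;01 skipped at this minute). Total = 35964 + 1800 + 1774 = 39538.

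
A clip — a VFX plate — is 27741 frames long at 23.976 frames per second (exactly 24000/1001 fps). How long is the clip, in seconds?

1157.030875 seconds

Running time = 27741 / (24000/1001) = 1157.030875 s.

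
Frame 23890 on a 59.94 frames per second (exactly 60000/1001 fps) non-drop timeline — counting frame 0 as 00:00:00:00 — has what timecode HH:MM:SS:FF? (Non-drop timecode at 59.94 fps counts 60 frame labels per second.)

23890 ÷ 60 = 398 full seconds, remainder 10 frames.
398 s = 0 h 6 min 38 s.
Timecode: 00:06:38:10.

00:06:38:10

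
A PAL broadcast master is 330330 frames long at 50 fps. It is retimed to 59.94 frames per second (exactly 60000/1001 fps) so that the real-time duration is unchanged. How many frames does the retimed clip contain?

Target frames = source frames × (target rate / source rate) = 330330 × (60000/1001)/(50) = 330330 × 1200/1001 = 396000.

396000 frames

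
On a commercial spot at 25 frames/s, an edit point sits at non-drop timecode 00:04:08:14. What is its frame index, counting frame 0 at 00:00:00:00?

Total seconds to the label: (0 × 3600 + 4 × 60 + 8) = 248.
Frame index = 248 × 25 + 14 = 6214.

frame 6214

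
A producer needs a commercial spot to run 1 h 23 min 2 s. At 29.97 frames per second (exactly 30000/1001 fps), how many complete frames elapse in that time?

1 h 23 min 2 s = 4982 s.
Frames = 4982 × 30000/1001 = 149460000/1001 ≈ 149310.6893.
Complete frames: 149310.

149310 frames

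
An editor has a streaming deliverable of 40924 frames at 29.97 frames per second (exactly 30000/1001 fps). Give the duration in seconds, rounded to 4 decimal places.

1365.4975 seconds

Running time = 40924 × 1001/30000 = 10241231/7500 s ≈ 1365.4975 s.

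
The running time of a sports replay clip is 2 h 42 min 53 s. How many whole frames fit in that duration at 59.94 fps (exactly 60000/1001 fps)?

585794 frames

2 h 42 min 53 s = 9773 s.
Frames = 9773 × 60000/1001 = 586380000/1001 ≈ 585794.2058.
Complete frames: 585794.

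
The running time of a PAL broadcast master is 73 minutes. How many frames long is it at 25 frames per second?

73 min = 4380 s.
Frames = 4380 × 25 = 109500.

109500 frames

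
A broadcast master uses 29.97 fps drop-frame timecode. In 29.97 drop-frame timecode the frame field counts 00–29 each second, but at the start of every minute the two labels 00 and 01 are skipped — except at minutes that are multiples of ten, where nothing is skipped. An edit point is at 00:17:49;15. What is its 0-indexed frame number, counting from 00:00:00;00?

As if non-drop at 30 labels/s: (0 × 3600 + 17 × 60 + 49) × 30 + 15 = 32085.
Minute boundaries passed: 17; those not divisible by 10: 17 − 1 = 16; dropped labels = 2 × 16 = 32.
Actual frame index = 32085 − 32 = 32053.

32053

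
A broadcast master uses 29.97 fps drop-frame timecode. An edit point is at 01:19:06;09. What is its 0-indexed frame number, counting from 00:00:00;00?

As if non-drop at 30 labels/s: (1 × 3600 + 19 × 60 + 6) × 30 + 9 = 142389.
Minute boundaries passed: 79; those not divisible by 10: 79 − 7 = 72; dropped labels = 2 × 72 = 144.
Actual frame index = 142389 − 144 = 142245.

142245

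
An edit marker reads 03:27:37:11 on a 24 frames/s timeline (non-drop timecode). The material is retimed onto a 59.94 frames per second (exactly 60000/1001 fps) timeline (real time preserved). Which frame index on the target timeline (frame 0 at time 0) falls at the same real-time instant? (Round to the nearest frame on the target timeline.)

frame 746701

Source frame index: (3×3600 + 27×60 + 37) × 24 + 11 = 298979.
Real time: 298979 / (24) = 298979/24 s.
Target frame: (298979/24) × (60000/1001) = 747447500/1001 ≈ 746700.799 → 746701.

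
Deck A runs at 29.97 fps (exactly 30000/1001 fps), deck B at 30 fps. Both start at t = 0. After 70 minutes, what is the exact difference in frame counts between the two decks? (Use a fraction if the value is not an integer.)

18000/143 frames

70 min = 4200 s.
A emits 30000/1001 × 4200 = 18000000/143 frames; B emits 30 × 4200 = 126000.
Difference = 18000/143 frames (≈ 125.8741); B is ahead of A.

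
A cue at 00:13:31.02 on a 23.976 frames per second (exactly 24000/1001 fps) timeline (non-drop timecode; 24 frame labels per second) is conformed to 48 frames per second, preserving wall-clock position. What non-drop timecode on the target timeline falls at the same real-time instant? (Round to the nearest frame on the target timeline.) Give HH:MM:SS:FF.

00:13:31:43

Source frame index: (0×3600 + 13×60 + 31) × 24 + 2 = 19466.
Real time: 19466 / (24000/1001) = 9742733/12000 s.
Target frame: (9742733/12000) × (48) = 9742733/250 ≈ 38970.932 → 38971.
At 48 labels/s: frame 38971 → 00:13:31:43.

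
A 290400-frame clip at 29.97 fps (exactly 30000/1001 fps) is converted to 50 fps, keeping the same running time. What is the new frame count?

484484 frames

Target frames = source frames × (target rate / source rate) = 290400 × (50)/(30000/1001) = 290400 × 1001/600 = 484484.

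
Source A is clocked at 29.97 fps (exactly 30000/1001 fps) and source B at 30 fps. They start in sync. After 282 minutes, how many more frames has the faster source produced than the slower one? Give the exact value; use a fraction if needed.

282 min = 16920 s.
A emits 30000/1001 × 16920 = 507600000/1001 frames; B emits 30 × 16920 = 507600.
Difference = 507600/1001 frames (≈ 507.0929); B is ahead of A.

507600/1001 frames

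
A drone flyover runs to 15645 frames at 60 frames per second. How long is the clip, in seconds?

Running time = 15645 / (60) = 260.75 s.

260.75 seconds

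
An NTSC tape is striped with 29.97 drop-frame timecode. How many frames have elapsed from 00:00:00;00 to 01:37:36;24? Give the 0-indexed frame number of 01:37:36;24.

175528

Complete 10-minute blocks: 9, each 17982 frames → 161838.
Remaining 7 whole minutes in the current block: 1800 + 6 × 1798 = 12588 frames.
Within the current minute: 36 × 30 + 24 − 2 = 1102 (labels ;00/;01 skipped at this minute). Total = 161838 + 12588 + 1102 = 175528.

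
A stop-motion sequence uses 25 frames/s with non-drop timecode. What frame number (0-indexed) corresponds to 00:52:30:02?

Total seconds to the label: (0 × 3600 + 52 × 60 + 30) = 3150.
Frame index = 3150 × 25 + 2 = 78752.

78752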